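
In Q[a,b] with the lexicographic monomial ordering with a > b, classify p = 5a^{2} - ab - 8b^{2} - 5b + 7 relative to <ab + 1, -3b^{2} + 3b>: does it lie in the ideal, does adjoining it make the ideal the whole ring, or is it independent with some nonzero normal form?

First compute the reduced Gröbner basis of I by Buchberger's algorithm.
f_1 = ab + 1, LT = ab.
f_2 = -3b^{2} + 3b, LT = b^{2}.

S(f_1,f_2): lcm = ab^{2}. S = ab + b.
  leading term ab: subtract (1)·f_1 from ab + b → b - 1
  leading term b: no divisor's leading term divides it; move b to the remainder.
  leading term 1: no divisor's leading term divides it; move -1 to the remainder.
  remainder b - 1 ≠ 0; add h_3 = b - 1 to the basis.

S(f_1,h_3): lcm = ab. S = a + 1.
  leading term a: no divisor's leading term divides it; move a to the remainder.
  leading term 1: no divisor's leading term divides it; move 1 to the remainder.
  remainder a + 1 ≠ 0; add h_4 = a + 1 to the basis.

S(f_2,h_3): lcm = b^{2}. S = 0.
  remainder 0.

S(f_1,h_4): lcm = ab. S = -b + 1.
  leading term b: subtract (-1)·h_3 from -b + 1 → 0
  remainder 0.

S(f_2,h_4): leading monomials are coprime, so the S-polynomial reduces to 0 (Buchberger's first criterion).
S(h_3,h_4): leading monomials are coprime, so the S-polynomial reduces to 0 (Buchberger's first criterion).
Every S-polynomial of the final basis reduces to 0, so we have a Gröbner basis.
Inter-reduce: drop elements whose leading term is divisible by another's, tail-reduce, and make monic.
Reduced Gröbner basis: {a + 1, b - 1}.
Label its elements g_1 = a + 1, g_2 = b - 1.

Reduce p = 5a^{2} - ab - 8b^{2} - 5b + 7 modulo G:
  leading term a^{2}: subtract (5a)·g_1 from 5a^{2} - ab - 8b^{2} - 5b + 7 → -ab - 5a - 8b^{2} - 5b + 7
  leading term ab: subtract (-b)·g_1 from -ab - 5a - 8b^{2} - 5b + 7 → -5a - 8b^{2} - 4b + 7
  leading term a: subtract (-5)·g_1 from -5a - 8b^{2} - 4b + 7 → -8b^{2} - 4b + 12
  leading term b^{2}: subtract (-8b)·g_2 from -8b^{2} - 4b + 12 → -12b + 12
  leading term b: subtract (-12)·g_2 from -12b + 12 → 0
  normal form = 0.
Since the normal form is 0, p ∈ I.

5a^{2} - ab - 8b^{2} - 5b + 7 lies in I (it reduces to 0).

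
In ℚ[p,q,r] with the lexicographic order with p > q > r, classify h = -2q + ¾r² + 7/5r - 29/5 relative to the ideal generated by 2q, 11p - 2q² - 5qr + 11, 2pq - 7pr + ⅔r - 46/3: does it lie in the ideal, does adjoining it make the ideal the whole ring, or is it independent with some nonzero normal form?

First compute the reduced Gröbner basis of I by Buchberger's algorithm.
f_1 = 2q, LT = q.
f_2 = 11p - 2q² - 5qr + 11, LT = p.
f_3 = 2pq - 7pr + ⅔r - 46/3, LT = pq.

S(f_1,f_3): lcm = pq. S = 7/2pr - ⅓r + 23/3.
  leading term pr: subtract (7/22r)·f_2 from 7/2pr - ⅓r + 23/3 → 7/11q²r + 35/22qr² - 23/6r + 23/3
  leading term q²r: subtract (7/22qr)·f_1 from 7/11q²r + 35/22qr² - 23/6r + 23/3 → 35/22qr² - 23/6r + 23/3
  leading term qr²: subtract (35/44r²)·f_1 from 35/22qr² - 23/6r + 23/3 → -23/6r + 23/3
  leading term r: no divisor's leading term divides it; move -23/6r to the remainder.
  leading term 1: no divisor's leading term divides it; move 23/3 to the remainder.
  remainder -23/6r + 23/3 ≠ 0; add k_4 = -23/6r + 23/3 to the basis.

The other S-polynomials (S(f_1,f_2), S(f_2,f_3), S(f_1,k_4), S(f_2,k_4), S(f_3,k_4)) all reduce to 0 modulo the current basis, so we have a Gröbner basis.
Inter-reduce: drop elements whose leading term is divisible by another's, tail-reduce, and make monic.
Reduced Gröbner basis: {p + 1, q, r - 2}.
Label its elements g_1 = p + 1, g_2 = q, g_3 = r - 2.

Reduce h = -2q + ¾r² + 7/5r - 29/5 modulo G:
  leading term q: subtract (-2)·g_2 from -2q + ¾r² + 7/5r - 29/5 → ¾r² + 7/5r - 29/5
  leading term r²: subtract (¾r)·g_3 from ¾r² + 7/5r - 29/5 → 29/10r - 29/5
  leading term r: subtract (29/10)·g_3 from 29/10r - 29/5 → 0
  normal form = 0.
Since the normal form is 0, h ∈ I.

Ideal membership is decidable via reduction modulo a Gröbner basis.

-2q + ¾r² + 7/5r - 29/5 lies in I (it reduces to 0).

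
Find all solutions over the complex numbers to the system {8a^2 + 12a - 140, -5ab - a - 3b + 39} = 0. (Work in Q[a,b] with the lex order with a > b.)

{(-5, -2), (7/2, 71/41)}

Compute a lex Gröbner basis by Buchberger's algorithm.
f_1 = 8a^2 + 12a - 140, LT = a^2.
f_2 = -5ab - a - 3b + 39, LT = ab.

S(f_1,f_2): lcm = a^2b. S = -1/5a^2 + 9/10ab + 39/5a - 35/2b.
  leading term a^2: subtract (-1/40)·f_1 from -1/5a^2 + 9/10ab + 39/5a - 35/2b → 9/10ab + 81/10a - 35/2b - 7/2
  leading term ab: subtract (-9/50)·f_2 from 9/10ab + 81/10a - 35/2b - 7/2 → 198/25a - 451/25b + 88/25
  leading term a: no divisor's leading term divides it; move 198/25a to the remainder.
  leading term b: no divisor's leading term divides it; move -451/25b to the remainder.
  leading term 1: no divisor's leading term divides it; move 88/25 to the remainder.
  remainder 198/25a - 451/25b + 88/25 ≠ 0; add h_3 = 198/25a - 451/25b + 88/25 to the basis.

S(f_2,h_3): lcm = ab. S = 1/5a + 41/18b^2 + 7/45b - 39/5.
  leading term a: subtract (5/198)·h_3 from 1/5a + 41/18b^2 + 7/45b - 39/5 → 41/18b^2 + 11/18b - 71/9
  leading term b^2: no divisor's leading term divides it; move 41/18b^2 to the remainder.
  leading term b: no divisor's leading term divides it; move 11/18b to the remainder.
  leading term 1: no divisor's leading term divides it; move -71/9 to the remainder.
  remainder 41/18b^2 + 11/18b - 71/9 ≠ 0; add h_4 = 41/18b^2 + 11/18b - 71/9 to the basis.

The other S-polynomials (S(f_1,h_3), S(f_1,h_4), S(f_2,h_4), S(h_3,h_4)) all reduce to 0 modulo the current basis, so we have a Gröbner basis.
Inter-reduce: drop elements whose leading term is divisible by another's, tail-reduce, and make monic.
Reduced Gröbner basis: {a - 41/18b + 4/9, b^2 + 11/41b - 142/41}.

The lex basis is triangular: the last element involves only b. Solving b^2 + 11/41b - 142/41 = 0 gives b ∈ {-2, 71/41}; substituting each value into the earlier elements determines the remaining variables.
  b = -2: the earlier basis element becomes a + 5 = 0, giving a = -5 — point (-5, -2).
  b = 71/41: the earlier basis element becomes a - 7/2 = 0, giving a = 7/2 — point (7/2, 71/41).
Each listed point satisfies every original equation (direct substitution).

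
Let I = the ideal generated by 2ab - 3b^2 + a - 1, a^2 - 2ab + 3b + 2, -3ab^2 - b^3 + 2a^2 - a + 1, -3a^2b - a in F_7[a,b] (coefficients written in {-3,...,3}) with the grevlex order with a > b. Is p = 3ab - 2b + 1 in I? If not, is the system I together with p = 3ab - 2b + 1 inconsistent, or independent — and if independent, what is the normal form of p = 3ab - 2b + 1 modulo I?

First compute the reduced Gröbner basis of I by Buchberger's algorithm.
f_1 = 2ab - 3b^2 + a - 1, LT = ab.
f_2 = a^2 - 2ab + 3b + 2, LT = a^2.
f_3 = -3ab^2 - b^3 + 2a^2 - a + 1, LT = ab^2.
f_4 = -3a^2b - a, LT = a^2b.

S(f_1,f_2): lcm = a^2b. S = -3ab^2 - 3a^2 - 3b^2 + 3a - 2b.
  reduce S modulo (f_1, f_2, f_3, f_4):
  remainder -b^3 - b^2 + 2b + 2 ≠ 0; add h_5 = -b^3 - b^2 + 2b + 2 to the basis.

S(f_1,f_3): lcm = ab^2. S = -3b^3 + 3a^2 - 3ab + 2a + 3b - 2.
  reduce S modulo (f_1, f_2, f_3, f_4, h_5):
  remainder -3b^2 - 3a + 2b - 2 ≠ 0; add h_6 = -3b^2 - 3a + 2b - 2 to the basis.

S(f_1,f_4): lcm = a^2b. S = 2ab^2 - 3a^2 - 2a.
  reduce S modulo (f_1, f_2, f_3, f_4, h_5, h_6):
  remainder a ≠ 0; add h_7 = a to the basis.

S(f_2,f_3): lcm = a^2b^2. S = 3a^3 + 3b^3 + 2a^2 + 2b^2 - 2a.
  reduce S modulo (f_1, f_2, f_3, f_4, h_5, h_6, h_7):
  remainder -b - 3 ≠ 0; add h_8 = -b - 3 to the basis.

The other S-polynomials (S(f_2,f_4), S(f_3,f_4), S(f_1,h_5), S(f_2,h_5), S(f_3,h_5), S(f_4,h_5), S(f_1,h_6), S(f_2,h_6), S(f_3,h_6), S(f_4,h_6), S(h_5,h_6), S(f_1,h_7), S(f_2,h_7), S(f_3,h_7), S(f_4,h_7), S(h_5,h_7), S(h_6,h_7), S(f_1,h_8), S(f_2,h_8), S(f_3,h_8), S(f_4,h_8), S(h_5,h_8), S(h_6,h_8), S(h_7,h_8)) all reduce to 0 modulo the current basis, so we have a Gröbner basis.
Inter-reduce: drop elements whose leading term is divisible by another's, tail-reduce, and make monic.
Reduced Gröbner basis: {a, b + 3}.
Label its elements g_1 = a, g_2 = b + 3.

Reduce p = 3ab - 2b + 1 modulo G:
  leading term ab: subtract (3b)·g_1 from 3ab - 2b + 1 → -2b + 1
  leading term b: subtract (-2)·g_2 from -2b + 1 → 0
  normal form = 0.
Since the normal form is 0, p ∈ I.

3ab - 2b + 1 lies in I (it reduces to 0).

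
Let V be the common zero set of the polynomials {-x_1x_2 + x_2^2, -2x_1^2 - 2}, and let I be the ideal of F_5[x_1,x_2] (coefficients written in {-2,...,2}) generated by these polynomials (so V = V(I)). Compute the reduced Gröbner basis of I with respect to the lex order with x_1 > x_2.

G = {x_1^2 + 1, x_1x_2 - x_2^2, x_2^3 + x_2}

f_1 = -x_1x_2 + x_2^2, LT = x_1x_2.
f_2 = -2x_1^2 - 2, LT = x_1^2.

S(f_1,f_2): lcm = x_1^2x_2. S = -x_1x_2^2 - x_2.
  reduce S modulo (f_1, f_2):
  remainder -x_2^3 - x_2 ≠ 0; add g_3 = -x_2^3 - x_2 to the basis.

The other S-polynomials (S(f_1,g_3), S(f_2,g_3)) all reduce to 0 modulo the current basis, so we have a Gröbner basis.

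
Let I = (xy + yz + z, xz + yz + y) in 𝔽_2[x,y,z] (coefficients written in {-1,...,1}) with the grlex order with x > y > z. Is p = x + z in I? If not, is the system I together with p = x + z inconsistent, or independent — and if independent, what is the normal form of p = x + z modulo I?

x + z is independent of I; its normal form modulo I is x + z.

First compute the reduced Gröbner basis of I by Buchberger's algorithm.
f_1 = xy + yz + z, LT = xy.
f_2 = xz + yz + y, LT = xz.

S(f_1,f_2): lcm = xyz. S = y²z + yz² + y² + z².
  leading term y²z: no divisor's leading term divides it; move y²z to the remainder.
  leading term yz²: no divisor's leading term divides it; move yz² to the remainder.
  leading term y²: no divisor's leading term divides it; move y² to the remainder.
  leading term z²: no divisor's leading term divides it; move z² to the remainder.
  remainder y²z + yz² + y² + z² ≠ 0; add h_3 = y²z + yz² + y² + z² to the basis.

S(f_1,h_3): lcm = xy²z. S = xyz² + y²z² + xy² + xz² + yz².
  leading term xyz²: subtract (z²)·f_1 from xyz² + y²z² + xy² + xz² + yz² → y²z² + yz³ + xy² + xz² + yz² + z³
  leading term y²z²: subtract (z)·h_3 from y²z² + yz³ + xy² + xz² + yz² + z³ → xy² + xz² + y²z + yz²
  leading term xy²: subtract (y)·f_1 from xy² + xz² + y²z + yz² → xz² + yz² + yz
  leading term xz²: subtract (z)·f_2 from xz² + yz² + yz → 0
  remainder 0.

S(f_2,h_3): lcm = xy²z. S = xyz² + y³z + xy² + xz² + y³.
  leading term xyz²: subtract (z²)·f_1 from xyz² + y³z + xy² + xz² + y³ → y³z + yz³ + xy² + xz² + y³ + z³
  leading term y³z: subtract (y)·h_3 from y³z + yz³ + xy² + xz² + y³ + z³ → y²z² + yz³ + xy² + xz² + yz² + z³
  leading term y²z²: subtract (z)·h_3 from y²z² + yz³ + xy² + xz² + yz² + z³ → xy² + xz² + y²z + yz²
  leading term xy²: subtract (y)·f_1 from xy² + xz² + y²z + yz² → xz² + yz² + yz
  leading term xz²: subtract (z)·f_2 from xz² + yz² + yz → 0
  remainder 0.

Every S-polynomial of the final basis reduces to 0, so we have a Gröbner basis.
Inter-reduce: drop elements whose leading term is divisible by another's, tail-reduce, and make monic.
Reduced Gröbner basis: {y²z + yz² + y² + z², xy + yz + z, xz + yz + y}.
Label its elements g_1 = y²z + yz² + y² + z², g_2 = xy + yz + z, g_3 = xz + yz + y.

Reduce p = x + z modulo G:
  leading term x: no divisor's leading term divides it; move x to the remainder.
  leading term z: no divisor's leading term divides it; move z to the remainder.
  normal form = x + z.
The normal form is nonzero, so p ∉ I. Since p minus its normal form lies in I, I + (p) = I + (r) where r = x + z; decide whether this ideal is the whole ring.
Run Buchberger on G together with r (pairs among the g_i already reduce to 0 since G is a Gröbner basis):
g_1 = y²z + yz² + y² + z², LT = y²z.
g_2 = xy + yz + z, LT = xy.
g_3 = xz + yz + y, LT = xz.
r = x + z, LT = x.

S(g_1,g_2): lcm = xy²z. S = xyz² + y²z² + xy² + xz² + yz².
  leading term xyz²: subtract (z²)·g_2 from xyz² + y²z² + xy² + xz² + yz² → y²z² + yz³ + xy² + xz² + yz² + z³
  leading term y²z²: subtract (z)·g_1 from y²z² + yz³ + xy² + xz² + yz² + z³ → xy² + xz² + y²z + yz²
  leading term xy²: subtract (y)·g_2 from xy² + xz² + y²z + yz² → xz² + yz² + yz
  leading term xz²: subtract (z)·g_3 from xz² + yz² + yz → 0
  remainder 0.

S(g_1,g_3): lcm = xy²z. S = xyz² + y³z + xy² + xz² + y³.
  leading term xyz²: subtract (z²)·g_2 from xyz² + y³z + xy² + xz² + y³ → y³z + yz³ + xy² + xz² + y³ + z³
  leading term y³z: subtract (y)·g_1 from y³z + yz³ + xy² + xz² + y³ + z³ → y²z² + yz³ + xy² + xz² + yz² + z³
  leading term y²z²: subtract (z)·g_1 from y²z² + yz³ + xy² + xz² + yz² + z³ → xy² + xz² + y²z + yz²
  leading term xy²: subtract (y)·g_2 from xy² + xz² + y²z + yz² → xz² + yz² + yz
  leading term xz²: subtract (z)·g_3 from xz² + yz² + yz → 0
  remainder 0.

S(g_1,r): leading monomials are coprime, so the S-polynomial reduces to 0 (Buchberger's first criterion).
S(g_2,g_3): lcm = xyz. S = y²z + yz² + y² + z².
  leading term y²z: subtract (1)·g_1 from y²z + yz² + y² + z² → 0
  remainder 0.

S(g_2,r): lcm = xy. S = z.
  leading term z: no divisor's leading term divides it; move z to the remainder.
  remainder z ≠ 0; add m_5 = z to the basis.

S(g_3,r): lcm = xz. S = yz + z² + y.
  leading term yz: subtract (y)·m_5 from yz + z² + y → z² + y
  leading term z²: subtract (z)·m_5 from z² + y → y
  leading term y: no divisor's leading term divides it; move y to the remainder.
  remainder y ≠ 0; add m_6 = y to the basis.

S(g_1,m_5): lcm = y²z. S = yz² + y² + z².
  leading term yz²: subtract (yz)·m_5 from yz² + y² + z² → y² + z²
  leading term y²: subtract (y)·m_6 from y² + z² → z²
  leading term z²: subtract (z)·m_5 from z² → 0
  remainder 0.

S(g_2,m_5): leading monomials are coprime, so the S-polynomial reduces to 0 (Buchberger's first criterion).
S(g_3,m_5): lcm = xz. S = yz + y.
  leading term yz: subtract (y)·m_5 from yz + y → y
  leading term y: subtract (1)·m_6 from y → 0
  remainder 0.

S(r,m_5): leading monomials are coprime, so the S-polynomial reduces to 0 (Buchberger's first criterion).
S(g_1,m_6): lcm = y²z. S = yz² + y² + z².
  leading term yz²: subtract (yz)·m_5 from yz² + y² + z² → y² + z²
  leading term y²: subtract (y)·m_6 from y² + z² → z²
  leading term z²: subtract (z)·m_5 from z² → 0
  remainder 0.

S(g_2,m_6): lcm = xy. S = yz + z.
  leading term yz: subtract (y)·m_5 from yz + z → z
  leading term z: subtract (1)·m_5 from z → 0
  remainder 0.

S(g_3,m_6): leading monomials are coprime, so the S-polynomial reduces to 0 (Buchberger's first criterion).
S(r,m_6): leading monomials are coprime, so the S-polynomial reduces to 0 (Buchberger's first criterion).
S(m_5,m_6): leading monomials are coprime, so the S-polynomial reduces to 0 (Buchberger's first criterion).
Every S-polynomial of the final basis reduces to 0, so we have a Gröbner basis.
Inter-reduce: drop elements whose leading term is divisible by another's, tail-reduce, and make monic.
Reduced Gröbner basis: {x, y, z}.
The reduced Gröbner basis of I + (p) is {x, y, z} ≠ {1}, a proper ideal, so the enlarged system stays consistent: p is independent of I, with normal form x + z.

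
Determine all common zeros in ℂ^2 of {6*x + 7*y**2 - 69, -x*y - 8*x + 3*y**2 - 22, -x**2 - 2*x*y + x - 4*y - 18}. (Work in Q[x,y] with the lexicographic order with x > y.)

Compute a lex Gröbner basis by Buchberger's algorithm.
f_1 = 6*x + 7*y**2 - 69, LT = x.
f_2 = -x*y - 8*x + 3*y**2 - 22, LT = x*y.
f_3 = -x**2 - 2*x*y + x - 4*y - 18, LT = x**2.

S(f_1,f_2): lcm = x*y. S = -8*x + 7/6*y**3 + 3*y**2 - 23/2*y - 22.
  leading term x: subtract (-4/3)·f_1 from -8*x + 7/6*y**3 + 3*y**2 - 23/2*y - 22 → 7/6*y**3 + 37/3*y**2 - 23/2*y - 114
  leading term y**3: no divisor's leading term divides it; move 7/6*y**3 to the remainder.
  leading term y**2: no divisor's leading term divides it; move 37/3*y**2 to the remainder.
  leading term y: no divisor's leading term divides it; move -23/2*y to the remainder.
  leading term 1: no divisor's leading term divides it; move -114 to the remainder.
  remainder 7/6*y**3 + 37/3*y**2 - 23/2*y - 114 ≠ 0; add h_4 = 7/6*y**3 + 37/3*y**2 - 23/2*y - 114 to the basis.

S(f_1,f_3): lcm = x**2. S = 7/6*x*y**2 - 2*x*y - 21/2*x - 4*y - 18.
  leading term x*y**2: subtract (7/36*y**2)·f_1 from 7/6*x*y**2 - 2*x*y - 21/2*x - 4*y - 18 → -2*x*y - 21/2*x - 49/36*y**4 + 161/12*y**2 - 4*y - 18
  leading term x*y: subtract (-1/3*y)·f_1 from -2*x*y - 21/2*x - 49/36*y**4 + 161/12*y**2 - 4*y - 18 → -21/2*x - 49/36*y**4 + 7/3*y**3 + 161/12*y**2 - 27*y - 18
  leading term x: subtract (-7/4)·f_1 from -21/2*x - 49/36*y**4 + 7/3*y**3 + 161/12*y**2 - 27*y - 18 → -49/36*y**4 + 7/3*y**3 + 77/3*y**2 - 27*y - 555/4
  leading term y**4: subtract (-7/6*y)·h_4 from -49/36*y**4 + 7/3*y**3 + 77/3*y**2 - 27*y - 555/4 → 301/18*y**3 + 49/4*y**2 - 160*y - 555/4
  leading term y**3: subtract (43/3)·h_4 from 301/18*y**3 + 49/4*y**2 - 160*y - 555/4 → -5923/36*y**2 + 29/6*y + 5981/4
  leading term y**2: no divisor's leading term divides it; move -5923/36*y**2 to the remainder.
  leading term y: no divisor's leading term divides it; move 29/6*y to the remainder.
  leading term 1: no divisor's leading term divides it; move 5981/4 to the remainder.
  remainder -5923/36*y**2 + 29/6*y + 5981/4 ≠ 0; add h_5 = -5923/36*y**2 + 29/6*y + 5981/4 to the basis.

S(f_2,f_3): lcm = x**2*y. S = 8*x**2 - 5*x*y**2 + x*y + 22*x - 4*y**2 - 18*y.
  leading term x**2: subtract (4/3*x)·f_1 from 8*x**2 - 5*x*y**2 + x*y + 22*x - 4*y**2 - 18*y → -43/3*x*y**2 + x*y + 114*x - 4*y**2 - 18*y
  leading term x*y**2: subtract (-43/18*y**2)·f_1 from -43/3*x*y**2 + x*y + 114*x - 4*y**2 - 18*y → x*y + 114*x + 301/18*y**4 - 1013/6*y**2 - 18*y
  leading term x*y: subtract (1/6*y)·f_1 from x*y + 114*x + 301/18*y**4 - 1013/6*y**2 - 18*y → 114*x + 301/18*y**4 - 7/6*y**3 - 1013/6*y**2 - 13/2*y
  leading term x: subtract (19)·f_1 from 114*x + 301/18*y**4 - 7/6*y**3 - 1013/6*y**2 - 13/2*y → 301/18*y**4 - 7/6*y**3 - 1811/6*y**2 - 13/2*y + 1311
  leading term y**4: subtract (43/3*y)·h_4 from 301/18*y**4 - 7/6*y**3 - 1811/6*y**2 - 13/2*y + 1311 → -3203/18*y**3 - 137*y**2 + 3255/2*y + 1311
  leading term y**3: subtract (-3203/21)·h_4 from -3203/18*y**3 - 137*y**2 + 3255/2*y + 1311 → 109880/63*y**2 - 2657/21*y - 112537/7
  leading term y**2: subtract (-439520/41461)·h_5 from 109880/63*y**2 - 2657/21*y - 112537/7 → -3121457/41461*y - 9364371/41461
  leading term y: no divisor's leading term divides it; move -3121457/41461*y to the remainder.
  leading term 1: no divisor's leading term divides it; move -9364371/41461 to the remainder.
  remainder -3121457/41461*y - 9364371/41461 ≠ 0; add h_6 = -3121457/41461*y - 9364371/41461 to the basis.

S(f_1,h_4): leading monomials are coprime, so the S-polynomial reduces to 0 (Buchberger's first criterion).
S(f_2,h_4): lcm = x*y**3. S = -18/7*x*y**2 + 69/7*x*y + 684/7*x - 3*y**4 + 22*y**2.
  leading term x*y**2: subtract (-3/7*y**2)·f_1 from -18/7*x*y**2 + 69/7*x*y + 684/7*x - 3*y**4 + 22*y**2 → 69/7*x*y + 684/7*x - 53/7*y**2
  leading term x*y: subtract (23/14*y)·f_1 from 69/7*x*y + 684/7*x - 53/7*y**2 → 684/7*x - 23/2*y**3 - 53/7*y**2 + 1587/14*y
  leading term x: subtract (114/7)·f_1 from 684/7*x - 23/2*y**3 - 53/7*y**2 + 1587/14*y → -23/2*y**3 - 851/7*y**2 + 1587/14*y + 7866/7
  leading term y**3: subtract (-69/7)·h_4 from -23/2*y**3 - 851/7*y**2 + 1587/14*y + 7866/7 → 0
  remainder 0.

S(f_3,h_4): leading monomials are coprime, so the S-polynomial reduces to 0 (Buchberger's first criterion).
S(f_1,h_5): leading monomials are coprime, so the S-polynomial reduces to 0 (Buchberger's first criterion).
S(f_2,h_5): lcm = x*y**2. S = 47558/5923*x*y + 53829/5923*x - 3*y**3 + 22*y.
  leading term x*y: subtract (23779/17769*y)·f_1 from 47558/5923*x*y + 53829/5923*x - 3*y**3 + 22*y → 53829/5923*x - 219760/17769*y**3 + 677223/5923*y
  leading term x: subtract (17943/11846)·f_1 from 53829/5923*x - 219760/17769*y**3 + 677223/5923*y → -219760/17769*y**3 - 125601/11846*y**2 + 677223/5923*y + 1238067/11846
  leading term y**3: subtract (-439520/41461)·h_4 from -219760/17769*y**3 - 125601/11846*y**2 + 677223/5923*y + 1238067/11846 → 29886859/248766*y**2 - 53/7*y - 91544091/82922
  leading term y**2: subtract (-179321154/245573503)·h_5 from 29886859/248766*y**2 - 53/7*y - 91544091/82922 → -992623326/245573503*y - 2977869978/245573503
  leading term y: subtract (318/5923)·h_6 from -992623326/245573503*y - 2977869978/245573503 → 0
  remainder 0.

S(f_3,h_5): leading monomials are coprime, so the S-polynomial reduces to 0 (Buchberger's first criterion).
S(h_4,h_5): lcm = y**3. S = 439520/41461*y**2 - 31884/41461*y - 684/7.
  leading term y**2: subtract (-15822720/245573503)·h_5 from 439520/41461*y**2 - 31884/41461*y - 684/7 → -112372452/245573503*y - 337117356/245573503
  leading term y: subtract (36/5923)·h_6 from -112372452/245573503*y - 337117356/245573503 → 0
  remainder 0.

S(f_1,h_6): leading monomials are coprime, so the S-polynomial reduces to 0 (Buchberger's first criterion).
S(f_2,h_6): lcm = x*y. S = 5*x - 3*y**2 + 22.
  leading term x: subtract (5/6)·f_1 from 5*x - 3*y**2 + 22 → -53/6*y**2 + 159/2
  leading term y**2: subtract (318/5923)·h_5 from -53/6*y**2 + 159/2 → -1537/5923*y - 4611/5923
  leading term y: subtract (10759/3121457)·h_6 from -1537/5923*y - 4611/5923 → 0
  remainder 0.

S(f_3,h_6): leading monomials are coprime, so the S-polynomial reduces to 0 (Buchberger's first criterion).
S(h_4,h_6): lcm = y**3. S = 53/7*y**2 - 69/7*y - 684/7.
  leading term y**2: subtract (-1908/41461)·h_5 from 53/7*y**2 - 69/7*y - 684/7 → -399465/41461*y - 1198395/41461
  leading term y: subtract (399465/3121457)·h_6 from -399465/41461*y - 1198395/41461 → 0
  remainder 0.

S(h_5,h_6): lcm = y**2. S = -17943/5923*y - 53829/5923.
  leading term y: subtract (125601/3121457)·h_6 from -17943/5923*y - 53829/5923 → 0
  remainder 0.

Every S-polynomial of the final basis reduces to 0, so we have a Gröbner basis.
Inter-reduce: drop elements whose leading term is divisible by another's, tail-reduce, and make monic.
Reduced Gröbner basis: {x - 1, y + 3}.

The lex basis is triangular: the last element involves only y. Solving y + 3 = 0 gives y ∈ {-3}; substituting each value into the earlier elements determines the remaining variables.
  y = -3: the earlier basis element becomes x - 1 = 0, giving x = 1 — point (1, -3).
Check: every point annihilates each of the original generators.

{(1, -3)}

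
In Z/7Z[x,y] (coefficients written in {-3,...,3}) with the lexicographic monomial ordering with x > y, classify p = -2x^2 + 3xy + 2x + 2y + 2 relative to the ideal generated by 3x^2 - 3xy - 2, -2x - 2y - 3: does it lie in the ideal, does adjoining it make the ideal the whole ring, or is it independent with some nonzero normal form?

Adjoining -2x^2 + 3xy + 2x + 2y + 2 makes the ideal the whole ring: the system is inconsistent.

First compute the reduced Gröbner basis of I by Buchberger's algorithm.
f_1 = 3x^2 - 3xy - 2, LT = x^2.
f_2 = -2x - 2y - 3, LT = x.

S(f_1,f_2): lcm = x^2. S = -2xy + 2x - 3.
  leading term xy: subtract (y)·f_2 from -2xy + 2x - 3 → 2x + 2y^2 + 3y - 3
  leading term x: subtract (-1)·f_2 from 2x + 2y^2 + 3y - 3 → 2y^2 + y + 1
  leading term y^2: no divisor's leading term divides it; move 2y^2 to the remainder.
  leading term y: no divisor's leading term divides it; move y to the remainder.
  leading term 1: no divisor's leading term divides it; move 1 to the remainder.
  remainder 2y^2 + y + 1 ≠ 0; add h_3 = 2y^2 + y + 1 to the basis.

The other S-polynomials (S(f_1,h_3), S(f_2,h_3)) all reduce to 0 modulo the current basis, so we have a Gröbner basis.
Inter-reduce: drop elements whose leading term is divisible by another's, tail-reduce, and make monic.
Reduced Gröbner basis: {x + y - 2, y^2 - 3y - 3}.
Label its elements g_1 = x + y - 2, g_2 = y^2 - 3y - 3.

Reduce p = -2x^2 + 3xy + 2x + 2y + 2 modulo G:
  leading term x^2: subtract (-2x)·g_1 from -2x^2 + 3xy + 2x + 2y + 2 → -2xy - 2x + 2y + 2
  leading term xy: subtract (-2y)·g_1 from -2xy - 2x + 2y + 2 → -2x + 2y^2 - 2y + 2
  leading term x: subtract (-2)·g_1 from -2x + 2y^2 - 2y + 2 → 2y^2 - 2
  leading term y^2: subtract (2)·g_2 from 2y^2 - 2 → -y - 3
  leading term y: no divisor's leading term divides it; move -y to the remainder.
  leading term 1: no divisor's leading term divides it; move -3 to the remainder.
  normal form = -y - 3.
The normal form is nonzero, so p ∉ I. Since p minus its normal form lies in I, I + (p) = I + (r) where r = -y - 3; decide whether this ideal is the whole ring.
Run Buchberger on G together with r (pairs among the g_i already reduce to 0 since G is a Gröbner basis):
g_1 = x + y - 2, LT = x.
g_2 = y^2 - 3y - 3, LT = y^2.
r = -y - 3, LT = y.

S(g_2,r): lcm = y^2. S = y - 3.
  leading term y: subtract (-1)·r from y - 3 → 1
  leading term 1: no divisor's leading term divides it; move 1 to the remainder.
  remainder 1 ≠ 0; add m_4 = 1 to the basis.

The other S-polynomials (S(g_1,g_2), S(g_1,r), S(g_1,m_4), S(g_2,m_4), S(r,m_4)) all reduce to 0 modulo the current basis, so we have a Gröbner basis.
Inter-reduce: drop elements whose leading term is divisible by another's, tail-reduce, and make monic.
Reduced Gröbner basis: {1}.
The reduced Gröbner basis of I + (p) is {1}: the ideal is the whole ring, so the enlarged system has no common solution — adjoining p is inconsistent.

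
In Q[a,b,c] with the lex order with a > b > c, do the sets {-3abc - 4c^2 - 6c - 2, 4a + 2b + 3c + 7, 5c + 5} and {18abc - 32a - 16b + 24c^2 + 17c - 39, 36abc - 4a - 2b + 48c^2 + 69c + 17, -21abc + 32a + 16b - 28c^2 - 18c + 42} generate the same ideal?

For a fixed monomial order, each ideal has a unique reduced Gröbner basis; comparing bases decides equality.
Buchberger on the first generating set:
f_1 = -3abc - 4c^2 - 6c - 2, LT = abc.
f_2 = 4a + 2b + 3c + 7, LT = a.
f_3 = 5c + 5, LT = c.

S(f_1,f_2): lcm = abc. S = -1/2b^2c - 3/4bc^2 - 7/4bc + 4/3c^2 + 2c + 2/3.
  leading term b^2c: subtract (-1/10b^2)·f_3 from -1/2b^2c - 3/4bc^2 - 7/4bc + 4/3c^2 + 2c + 2/3 → 1/2b^2 - 3/4bc^2 - 7/4bc + 4/3c^2 + 2c + 2/3
  leading term b^2: no divisor's leading term divides it; move 1/2b^2 to the remainder.
  leading term bc^2: subtract (-3/20bc)·f_3 from -3/4bc^2 - 7/4bc + 4/3c^2 + 2c + 2/3 → -bc + 4/3c^2 + 2c + 2/3
  leading term bc: subtract (-1/5b)·f_3 from -bc + 4/3c^2 + 2c + 2/3 → b + 4/3c^2 + 2c + 2/3
  leading term b: no divisor's leading term divides it; move b to the remainder.
  leading term c^2: subtract (4/15c)·f_3 from 4/3c^2 + 2c + 2/3 → 2/3c + 2/3
  leading term c: subtract (2/15)·f_3 from 2/3c + 2/3 → 0
  remainder 1/2b^2 + b ≠ 0; add g_4 = 1/2b^2 + b to the basis.

The other S-polynomials (S(f_1,f_3), S(f_2,f_3), S(f_1,g_4), S(f_2,g_4), S(f_3,g_4)) all reduce to 0 modulo the current basis, so we have a Gröbner basis.
Inter-reduce: drop elements whose leading term is divisible by another's, tail-reduce, and make monic.
Reduced Gröbner basis: {a + 1/2b + 1, b^2 + 2b, c + 1}.

Buchberger on the second generating set:
h_1 = 18abc - 32a - 16b + 24c^2 + 17c - 39, LT = abc.
h_2 = 36abc - 4a - 2b + 48c^2 + 69c + 17, LT = abc.
h_3 = -21abc + 32a + 16b - 28c^2 - 18c + 42, LT = abc.

S(h_1,h_2): lcm = abc. S = -5/3a - 5/6b - 35/36c - 95/36.
  leading term a: no divisor's leading term divides it; move -5/3a to the remainder.
  leading term b: no divisor's leading term divides it; move -5/6b to the remainder.
  leading term c: no divisor's leading term divides it; move -35/36c to the remainder.
  leading term 1: no divisor's leading term divides it; move -95/36 to the remainder.
  remainder -5/3a - 5/6b - 35/36c - 95/36 ≠ 0; add k_4 = -5/3a - 5/6b - 35/36c - 95/36 to the basis.

S(h_1,h_3): lcm = abc. S = -16/63a - 8/63b + 11/126c - 1/6.
  leading term a: subtract (16/105)·k_4 from -16/63a - 8/63b + 11/126c - 1/6 → 89/378c + 89/378
  leading term c: no divisor's leading term divides it; move 89/378c to the remainder.
  leading term 1: no divisor's leading term divides it; move 89/378 to the remainder.
  remainder 89/378c + 89/378 ≠ 0; add k_5 = 89/378c + 89/378 to the basis.

S(h_1,k_4): lcm = abc. S = -16/9a - 1/2b^2c - 7/12bc^2 - 19/12bc - 8/9b + 4/3c^2 + 17/18c - 13/6.
  leading term a: subtract (16/15)·k_4 from -16/9a - 1/2b^2c - 7/12bc^2 - 19/12bc - 8/9b + 4/3c^2 + 17/18c - 13/6 → -1/2b^2c - 7/12bc^2 - 19/12bc + 4/3c^2 + 107/54c + 35/54
  leading term b^2c: subtract (-189/89b^2)·k_5 from -1/2b^2c - 7/12bc^2 - 19/12bc + 4/3c^2 + 107/54c + 35/54 → 1/2b^2 - 7/12bc^2 - 19/12bc + 4/3c^2 + 107/54c + 35/54
  leading term b^2: no divisor's leading term divides it; move 1/2b^2 to the remainder.
  leading term bc^2: subtract (-441/178bc)·k_5 from -7/12bc^2 - 19/12bc + 4/3c^2 + 107/54c + 35/54 → -bc + 4/3c^2 + 107/54c + 35/54
  leading term bc: subtract (-378/89b)·k_5 from -bc + 4/3c^2 + 107/54c + 35/54 → b + 4/3c^2 + 107/54c + 35/54
  leading term b: no divisor's leading term divides it; move b to the remainder.
  leading term c^2: subtract (504/89c)·k_5 from 4/3c^2 + 107/54c + 35/54 → 35/54c + 35/54
  leading term c: subtract (245/89)·k_5 from 35/54c + 35/54 → 0
  remainder 1/2b^2 + b ≠ 0; add k_6 = 1/2b^2 + b to the basis.

The other S-polynomials (S(h_2,h_3), S(h_2,k_4), S(h_3,k_4), S(h_1,k_5), S(h_2,k_5), S(h_3,k_5), S(k_4,k_5), S(h_1,k_6), S(h_2,k_6), S(h_3,k_6), S(k_4,k_6), S(k_5,k_6)) all reduce to 0 modulo the current basis, so we have a Gröbner basis.
Inter-reduce: drop elements whose leading term is divisible by another's, tail-reduce, and make monic.
Reduced Gröbner basis: {a + 1/2b + 1, b^2 + 2b, c + 1}.

The two bases agree; hence the ideals are identical.

Yes, the ideals are equal.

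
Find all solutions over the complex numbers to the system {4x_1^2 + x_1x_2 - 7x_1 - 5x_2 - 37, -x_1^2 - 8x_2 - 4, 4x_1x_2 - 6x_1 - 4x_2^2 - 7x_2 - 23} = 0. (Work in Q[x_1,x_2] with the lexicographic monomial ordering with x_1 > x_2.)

Compute a lex Gröbner basis by Buchberger's algorithm.
f_1 = 4x_1^2 + x_1x_2 - 7x_1 - 5x_2 - 37, LT = x_1^2.
f_2 = -x_1^2 - 8x_2 - 4, LT = x_1^2.
f_3 = 4x_1x_2 - 6x_1 - 4x_2^2 - 7x_2 - 23, LT = x_1x_2.

S(f_1,f_2): lcm = x_1^2. S = 1/4x_1x_2 - 7/4x_1 - 37/4x_2 - 53/4.
  reduce S modulo (f_1, f_2, f_3):
  remainder -11/8x_1 + 1/4x_2^2 - 141/16x_2 - 189/16 ≠ 0; add h_4 = -11/8x_1 + 1/4x_2^2 - 141/16x_2 - 189/16 to the basis.

S(f_1,f_3): lcm = x_1^2x_2. S = 3/2x_1^2 + 5/4x_1x_2^2 + 23/4x_1 - 5/4x_2^2 - 37/4x_2.
  reduce S modulo (f_1, f_2, f_3, h_4):
  remainder 5/4x_2^3 + 769/176x_2^2 - 2889/44x_2 - 12105/176 ≠ 0; add h_5 = 5/4x_2^3 + 769/176x_2^2 - 2889/44x_2 - 12105/176 to the basis.

S(f_2,f_3): lcm = x_1^2x_2. S = 3/2x_1^2 + x_1x_2^2 + 7/4x_1x_2 + 23/4x_1 + 8x_2^2 + 4x_2.
  reduce S modulo (f_1, f_2, f_3, h_4, h_5):
  remainder 629/55x_2^2 - 2669/220x_2 - 1037/44 ≠ 0; add h_6 = 629/55x_2^2 - 2669/220x_2 - 1037/44 to the basis.

S(f_1,h_4): lcm = x_1^2. S = 2/11x_1x_2^2 - 271/44x_1x_2 - 455/44x_1 - 5/4x_2 - 37/4.
  reduce S modulo (f_1, f_2, f_3, h_4, h_5, h_6):
  remainder 45434/407x_2 + 45434/407 ≠ 0; add h_7 = 45434/407x_2 + 45434/407 to the basis.

The other S-polynomials (S(f_2,h_4), S(f_3,h_4), S(f_1,h_5), S(f_2,h_5), S(f_3,h_5), S(h_4,h_5), S(f_1,h_6), S(f_2,h_6), S(f_3,h_6), S(h_4,h_6), S(h_5,h_6), S(f_1,h_7), S(f_2,h_7), S(f_3,h_7), S(h_4,h_7), S(h_5,h_7), S(h_6,h_7)) all reduce to 0 modulo the current basis, so we have a Gröbner basis.
Inter-reduce: drop elements whose leading term is divisible by another's, tail-reduce, and make monic.
Reduced Gröbner basis: {x_1 + 2, x_2 + 1}.

Since the basis is lex-ordered, x_2 + 1 is univariate in x_2. Its roots are {-1}. Back-substituting each root into the other basis elements fixes the other coordinates.
  x_2 = -1: the earlier basis element becomes x_1 + 2 = 0, giving x_1 = -2 — point (-2, -1).

{(-2, -1)}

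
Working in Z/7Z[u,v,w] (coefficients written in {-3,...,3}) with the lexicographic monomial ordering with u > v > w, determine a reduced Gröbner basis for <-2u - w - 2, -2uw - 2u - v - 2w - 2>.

Buchberger's algorithm terminates because the ascending chain of leading-term ideals stabilizes.

f_1 = -2u - w - 2, LT = u.
f_2 = -2uw - 2u - v - 2w - 2, LT = uw.

S(f_1,f_2): lcm = uw. S = -u + 3v - 3w^2 - 1.
  leading term u: subtract (-3)·f_1 from -u + 3v - 3w^2 - 1 → 3v - 3w^2 - 3w
  leading term v: no divisor's leading term divides it; move 3v to the remainder.
  leading term w^2: no divisor's leading term divides it; move -3w^2 to the remainder.
  leading term w: no divisor's leading term divides it; move -3w to the remainder.
  remainder 3v - 3w^2 - 3w ≠ 0; add g_3 = 3v - 3w^2 - 3w to the basis.

The other S-polynomials (S(f_1,g_3), S(f_2,g_3)) all reduce to 0 modulo the current basis, so we have a Gröbner basis.
Inter-reduce: drop elements whose leading term is divisible by another's, tail-reduce, and make monic.

G = {u - 3w + 1, v - w^2 - w}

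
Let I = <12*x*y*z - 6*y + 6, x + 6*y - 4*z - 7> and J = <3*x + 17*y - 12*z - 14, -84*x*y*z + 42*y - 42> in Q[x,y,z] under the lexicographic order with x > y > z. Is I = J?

No, the ideals differ.

Equality of ideals is decidable: compute both reduced Gröbner bases (unique for the ordering) and check whether they agree.
Buchberger on the first generating set:
f_1 = 12*x*y*z - 6*y + 6, LT = x*y*z.
f_2 = x + 6*y - 4*z - 7, LT = x.

S(f_1,f_2): lcm = x*y*z. S = -6*y**2*z + 4*y*z**2 + 7*y*z - 1/2*y + 1/2.
  reduce S modulo (f_1, f_2):
  remainder -6*y**2*z + 4*y*z**2 + 7*y*z - 1/2*y + 1/2 ≠ 0; add g_3 = -6*y**2*z + 4*y*z**2 + 7*y*z - 1/2*y + 1/2 to the basis.

The other S-polynomials (S(f_1,g_3), S(f_2,g_3)) all reduce to 0 modulo the current basis, so we have a Gröbner basis.
Inter-reduce: drop elements whose leading term is divisible by another's, tail-reduce, and make monic.
Reduced Gröbner basis: {x + 6*y - 4*z - 7, y**2*z - 2/3*y*z**2 - 7/6*y*z + 1/12*y - 1/12}.

Buchberger on the second generating set:
h_1 = 3*x + 17*y - 12*z - 14, LT = x.
h_2 = -84*x*y*z + 42*y - 42, LT = x*y*z.

S(h_1,h_2): lcm = x*y*z. S = 17/3*y**2*z - 4*y*z**2 - 14/3*y*z + 1/2*y - 1/2.
  reduce S modulo (h_1, h_2):
  remainder 17/3*y**2*z - 4*y*z**2 - 14/3*y*z + 1/2*y - 1/2 ≠ 0; add k_3 = 17/3*y**2*z - 4*y*z**2 - 14/3*y*z + 1/2*y - 1/2 to the basis.

The other S-polynomials (S(h_1,k_3), S(h_2,k_3)) all reduce to 0 modulo the current basis, so we have a Gröbner basis.
Inter-reduce: drop elements whose leading term is divisible by another's, tail-reduce, and make monic.
Reduced Gröbner basis: {x + 17/3*y - 4*z - 14/3, y**2*z - 12/17*y*z**2 - 14/17*y*z + 3/34*y - 3/34}.

Since the reduced bases disagree, the two ideals are not the same.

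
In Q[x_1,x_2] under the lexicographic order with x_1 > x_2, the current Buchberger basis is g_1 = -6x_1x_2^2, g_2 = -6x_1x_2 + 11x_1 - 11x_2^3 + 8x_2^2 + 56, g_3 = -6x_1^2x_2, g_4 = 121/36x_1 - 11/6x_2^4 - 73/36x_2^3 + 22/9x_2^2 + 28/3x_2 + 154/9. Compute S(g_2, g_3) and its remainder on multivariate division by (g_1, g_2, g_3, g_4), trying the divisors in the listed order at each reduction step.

lcm(LM(g_2), LM(g_3)) = x_1^2x_2.
S = (lcm/LT(g_2))·g_2 − (lcm/LT(g_3))·g_3 = -11/6x_1^2 + 11/6x_1x_2^3 - 4/3x_1x_2^2 - 28/3x_1.
Reduce S modulo (g_1, g_2, g_3, g_4) in that order:
  leading term x_1^2: subtract (-6/11x_1)·g_4 from -11/6x_1^2 + 11/6x_1x_2^3 - 4/3x_1x_2^2 - 28/3x_1 → -x_1x_2^4 + 8/11x_1x_2^3 + 56/11x_1x_2
  leading term x_1x_2^4: subtract (1/6x_2^2)·g_1 from -x_1x_2^4 + 8/11x_1x_2^3 + 56/11x_1x_2 → 8/11x_1x_2^3 + 56/11x_1x_2
  leading term x_1x_2^3: subtract (-4/33x_2)·g_1 from 8/11x_1x_2^3 + 56/11x_1x_2 → 56/11x_1x_2
  leading term x_1x_2: subtract (-28/33)·g_2 from 56/11x_1x_2 → 28/3x_1 - 28/3x_2^3 + 224/33x_2^2 + 1568/33
  leading term x_1: subtract (336/121)·g_4 from 28/3x_1 - 28/3x_2^3 + 224/33x_2^2 + 1568/33 → 56/11x_2^4 - 448/121x_2^3 - 3136/121x_2
  leading term x_2^4: no divisor's leading term divides it; move 56/11x_2^4 to the remainder.
  leading term x_2^3: no divisor's leading term divides it; move -448/121x_2^3 to the remainder.
  leading term x_2: no divisor's leading term divides it; move -3136/121x_2 to the remainder.
The remainder 56/11x_2^4 - 448/121x_2^3 - 3136/121x_2 is nonzero, so it would be added as the next basis element.

S(g_2, g_3) = -11/6x_1^2 + 11/6x_1x_2^3 - 4/3x_1x_2^2 - 28/3x_1; remainder on division = 56/11x_2^4 - 448/121x_2^3 - 3136/121x_2.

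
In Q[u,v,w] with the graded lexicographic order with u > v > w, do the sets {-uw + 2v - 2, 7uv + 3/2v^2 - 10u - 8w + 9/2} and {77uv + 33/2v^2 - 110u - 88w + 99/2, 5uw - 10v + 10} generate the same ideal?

Two ideals are equal iff their reduced Gröbner bases coincide (the reduced basis is unique for a fixed ordering).
Buchberger on the first generating set:
f_1 = -uw + 2v - 2, LT = uw.
f_2 = 7uv + 3/2v^2 - 10u - 8w + 9/2, LT = uv.

S(f_1,f_2): lcm = uvw. S = -3/14v^2w + 10/7uw - 2v^2 + 8/7w^2 + 2v - 9/14w.
  leading term v^2w: no divisor's leading term divides it; move -3/14v^2w to the remainder.
  leading term uw: subtract (-10/7)·f_1 from 10/7uw - 2v^2 + 8/7w^2 + 2v - 9/14w → -2v^2 + 8/7w^2 + 34/7v - 9/14w - 20/7
  leading term v^2: no divisor's leading term divides it; move -2v^2 to the remainder.
  leading term w^2: no divisor's leading term divides it; move 8/7w^2 to the remainder.
  leading term v: no divisor's leading term divides it; move 34/7v to the remainder.
  leading term w: no divisor's leading term divides it; move -9/14w to the remainder.
  leading term 1: no divisor's leading term divides it; move -20/7 to the remainder.
  remainder -3/14v^2w - 2v^2 + 8/7w^2 + 34/7v - 9/14w - 20/7 ≠ 0; add g_3 = -3/14v^2w - 2v^2 + 8/7w^2 + 34/7v - 9/14w - 20/7 to the basis.

The other S-polynomials (S(f_1,g_3), S(f_2,g_3)) all reduce to 0 modulo the current basis, so we have a Gröbner basis.
Inter-reduce: drop elements whose leading term is divisible by another's, tail-reduce, and make monic.
Reduced Gröbner basis: {v^2w + 28/3v^2 - 16/3w^2 - 68/3v + 3w + 40/3, uv + 3/14v^2 - 10/7u - 8/7w + 9/14, uw - 2v + 2}.

Buchberger on the second generating set:
h_1 = 77uv + 33/2v^2 - 110u - 88w + 99/2, LT = uv.
h_2 = 5uw - 10v + 10, LT = uw.

S(h_1,h_2): lcm = uvw. S = 3/14v^2w - 10/7uw + 2v^2 - 8/7w^2 - 2v + 9/14w.
  leading term v^2w: no divisor's leading term divides it; move 3/14v^2w to the remainder.
  leading term uw: subtract (-2/7)·h_2 from -10/7uw + 2v^2 - 8/7w^2 - 2v + 9/14w → 2v^2 - 8/7w^2 - 34/7v + 9/14w + 20/7
  leading term v^2: no divisor's leading term divides it; move 2v^2 to the remainder.
  leading term w^2: no divisor's leading term divides it; move -8/7w^2 to the remainder.
  leading term v: no divisor's leading term divides it; move -34/7v to the remainder.
  leading term w: no divisor's leading term divides it; move 9/14w to the remainder.
  leading term 1: no divisor's leading term divides it; move 20/7 to the remainder.
  remainder 3/14v^2w + 2v^2 - 8/7w^2 - 34/7v + 9/14w + 20/7 ≠ 0; add k_3 = 3/14v^2w + 2v^2 - 8/7w^2 - 34/7v + 9/14w + 20/7 to the basis.

The other S-polynomials (S(h_1,k_3), S(h_2,k_3)) all reduce to 0 modulo the current basis, so we have a Gröbner basis.
Inter-reduce: drop elements whose leading term is divisible by another's, tail-reduce, and make monic.
Reduced Gröbner basis: {v^2w + 28/3v^2 - 16/3w^2 - 68/3v + 3w + 40/3, uv + 3/14v^2 - 10/7u - 8/7w + 9/14, uw - 2v + 2}.

Same reduced basis, so the two generating sets span the same ideal.

Yes, the ideals are equal.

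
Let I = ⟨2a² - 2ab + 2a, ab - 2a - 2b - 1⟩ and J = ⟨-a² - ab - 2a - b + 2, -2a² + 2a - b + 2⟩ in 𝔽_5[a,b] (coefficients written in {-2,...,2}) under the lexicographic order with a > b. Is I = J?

Equality of ideals is decidable: compute both reduced Gröbner bases (unique for the ordering) and check whether they agree.
Buchberger on the first generating set:
f_1 = 2a² - 2ab + 2a, LT = a².
f_2 = ab - 2a - 2b - 1, LT = ab.

S(f_1,f_2): lcm = a²b. S = 2a² - ab² - 2ab + a.
  leading term a²: subtract (1)·f_1 from 2a² - ab² - 2ab + a → -ab² - a
  leading term ab²: subtract (-b)·f_2 from -ab² - a → -2ab - a - 2b² - b
  leading term ab: subtract (-2)·f_2 from -2ab - a - 2b² - b → -2b² - 2
  leading term b²: no divisor's leading term divides it; move -2b² to the remainder.
  leading term 1: no divisor's leading term divides it; move -2 to the remainder.
  remainder -2b² - 2 ≠ 0; add g_3 = -2b² - 2 to the basis.

The other S-polynomials (S(f_1,g_3), S(f_2,g_3)) all reduce to 0 modulo the current basis, so we have a Gröbner basis.
Inter-reduce: drop elements whose leading term is divisible by another's, tail-reduce, and make monic.
Reduced Gröbner basis: {a² - a - 2b - 1, ab - 2a - 2b - 1, b² + 1}.

Buchberger on the second generating set:
h_1 = -a² - ab - 2a - b + 2, LT = a².
h_2 = -2a² + 2a - b + 2, LT = a².

S(h_1,h_2): lcm = a². S = ab - 2a - 2b - 1.
  leading term ab: no divisor's leading term divides it; move ab to the remainder.
  leading term a: no divisor's leading term divides it; move -2a to the remainder.
  leading term b: no divisor's leading term divides it; move -2b to the remainder.
  leading term 1: no divisor's leading term divides it; move -1 to the remainder.
  remainder ab - 2a - 2b - 1 ≠ 0; add k_3 = ab - 2a - 2b - 1 to the basis.

S(h_1,k_3): lcm = a²b. S = 2a² + ab² - ab + a + b² - 2b.
  leading term a²: subtract (-2)·h_1 from 2a² + ab² - ab + a + b² - 2b → ab² + 2ab + 2a + b² + b - 1
  leading term ab²: subtract (b)·k_3 from ab² + 2ab + 2a + b² + b - 1 → -ab + 2a - 2b² + 2b - 1
  leading term ab: subtract (-1)·k_3 from -ab + 2a - 2b² + 2b - 1 → -2b² - 2
  leading term b²: no divisor's leading term divides it; move -2b² to the remainder.
  leading term 1: no divisor's leading term divides it; move -2 to the remainder.
  remainder -2b² - 2 ≠ 0; add k_4 = -2b² - 2 to the basis.

The other S-polynomials (S(h_2,k_3), S(h_1,k_4), S(h_2,k_4), S(k_3,k_4)) all reduce to 0 modulo the current basis, so we have a Gröbner basis.
Inter-reduce: drop elements whose leading term is divisible by another's, tail-reduce, and make monic.
Reduced Gröbner basis: {a² - a - 2b - 1, ab - 2a - 2b - 1, b² + 1}.

These coincide, so the ideals are equal.

Yes, the ideals are equal.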